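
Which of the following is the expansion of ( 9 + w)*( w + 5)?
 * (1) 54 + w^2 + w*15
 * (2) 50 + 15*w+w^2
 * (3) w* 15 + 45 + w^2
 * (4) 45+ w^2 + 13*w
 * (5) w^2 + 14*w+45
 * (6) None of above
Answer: 5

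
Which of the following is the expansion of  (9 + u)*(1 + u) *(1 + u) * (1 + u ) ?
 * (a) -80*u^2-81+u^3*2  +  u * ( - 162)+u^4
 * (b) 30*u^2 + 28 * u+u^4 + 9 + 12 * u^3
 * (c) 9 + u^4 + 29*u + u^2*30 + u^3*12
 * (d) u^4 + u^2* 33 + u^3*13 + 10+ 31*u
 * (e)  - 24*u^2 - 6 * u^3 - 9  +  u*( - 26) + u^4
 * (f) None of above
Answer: b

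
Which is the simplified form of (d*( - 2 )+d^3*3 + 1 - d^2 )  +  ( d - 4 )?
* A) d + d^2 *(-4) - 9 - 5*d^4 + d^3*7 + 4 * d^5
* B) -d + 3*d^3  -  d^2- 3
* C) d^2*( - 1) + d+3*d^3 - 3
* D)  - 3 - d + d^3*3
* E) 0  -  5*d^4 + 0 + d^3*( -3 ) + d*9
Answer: B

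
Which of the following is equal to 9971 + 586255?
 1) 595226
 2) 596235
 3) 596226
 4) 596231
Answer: 3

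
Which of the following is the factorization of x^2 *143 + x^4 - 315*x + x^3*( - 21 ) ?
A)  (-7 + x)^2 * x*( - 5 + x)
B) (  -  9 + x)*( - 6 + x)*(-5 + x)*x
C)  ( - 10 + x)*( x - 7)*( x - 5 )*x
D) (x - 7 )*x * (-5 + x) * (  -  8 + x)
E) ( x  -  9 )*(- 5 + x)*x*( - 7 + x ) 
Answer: E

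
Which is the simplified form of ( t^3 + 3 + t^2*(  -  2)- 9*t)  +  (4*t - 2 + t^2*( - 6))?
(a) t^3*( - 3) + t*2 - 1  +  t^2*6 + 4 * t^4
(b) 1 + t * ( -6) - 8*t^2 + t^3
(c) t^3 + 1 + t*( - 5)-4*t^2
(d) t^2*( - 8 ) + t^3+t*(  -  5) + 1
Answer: d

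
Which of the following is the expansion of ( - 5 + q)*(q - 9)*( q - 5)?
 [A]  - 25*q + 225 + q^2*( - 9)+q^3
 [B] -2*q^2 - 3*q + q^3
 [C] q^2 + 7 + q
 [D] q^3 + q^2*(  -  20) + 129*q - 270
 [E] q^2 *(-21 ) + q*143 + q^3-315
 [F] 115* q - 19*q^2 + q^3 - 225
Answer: F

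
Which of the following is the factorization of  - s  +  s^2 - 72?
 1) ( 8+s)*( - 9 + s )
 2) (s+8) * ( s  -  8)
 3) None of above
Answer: 1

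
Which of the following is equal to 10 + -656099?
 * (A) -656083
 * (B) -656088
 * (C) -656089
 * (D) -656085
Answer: C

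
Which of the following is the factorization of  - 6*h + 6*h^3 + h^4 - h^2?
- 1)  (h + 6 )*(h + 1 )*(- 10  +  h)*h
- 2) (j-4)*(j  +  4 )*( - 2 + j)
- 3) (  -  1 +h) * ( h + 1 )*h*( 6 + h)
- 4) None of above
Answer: 3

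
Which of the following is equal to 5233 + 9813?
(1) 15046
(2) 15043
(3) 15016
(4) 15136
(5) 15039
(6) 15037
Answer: 1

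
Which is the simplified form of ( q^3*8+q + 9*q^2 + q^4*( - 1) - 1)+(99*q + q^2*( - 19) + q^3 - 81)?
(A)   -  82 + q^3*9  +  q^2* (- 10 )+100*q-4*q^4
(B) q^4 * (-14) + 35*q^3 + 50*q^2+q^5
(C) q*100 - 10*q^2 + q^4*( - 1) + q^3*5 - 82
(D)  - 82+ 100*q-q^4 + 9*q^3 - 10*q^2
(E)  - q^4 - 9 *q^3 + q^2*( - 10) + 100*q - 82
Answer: D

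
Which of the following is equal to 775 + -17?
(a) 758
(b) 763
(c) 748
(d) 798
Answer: a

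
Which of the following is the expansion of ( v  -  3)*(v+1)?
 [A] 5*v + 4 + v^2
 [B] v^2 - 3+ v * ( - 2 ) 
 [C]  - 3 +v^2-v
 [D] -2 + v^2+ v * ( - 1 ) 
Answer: B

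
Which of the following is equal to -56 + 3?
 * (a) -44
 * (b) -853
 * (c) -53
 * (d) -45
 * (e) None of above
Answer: c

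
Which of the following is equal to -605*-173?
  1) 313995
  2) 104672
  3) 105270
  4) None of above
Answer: 4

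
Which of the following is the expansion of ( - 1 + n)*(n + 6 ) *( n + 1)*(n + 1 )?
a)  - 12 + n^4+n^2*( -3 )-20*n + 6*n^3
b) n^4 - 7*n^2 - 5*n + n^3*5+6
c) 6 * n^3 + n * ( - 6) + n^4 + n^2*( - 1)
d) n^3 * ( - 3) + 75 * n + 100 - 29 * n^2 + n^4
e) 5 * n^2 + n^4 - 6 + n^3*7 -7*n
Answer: e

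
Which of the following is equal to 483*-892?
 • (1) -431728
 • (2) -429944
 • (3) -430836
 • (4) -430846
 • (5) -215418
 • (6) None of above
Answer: 3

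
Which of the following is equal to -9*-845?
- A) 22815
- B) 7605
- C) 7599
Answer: B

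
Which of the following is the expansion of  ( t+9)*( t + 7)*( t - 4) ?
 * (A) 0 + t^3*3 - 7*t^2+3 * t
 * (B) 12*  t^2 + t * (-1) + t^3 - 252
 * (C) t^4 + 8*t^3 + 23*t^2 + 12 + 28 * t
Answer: B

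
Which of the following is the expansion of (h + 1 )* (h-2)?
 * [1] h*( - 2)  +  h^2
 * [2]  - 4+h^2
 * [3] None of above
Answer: 3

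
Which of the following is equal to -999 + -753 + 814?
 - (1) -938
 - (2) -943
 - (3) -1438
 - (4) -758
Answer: 1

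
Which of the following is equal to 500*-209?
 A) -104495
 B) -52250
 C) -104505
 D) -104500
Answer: D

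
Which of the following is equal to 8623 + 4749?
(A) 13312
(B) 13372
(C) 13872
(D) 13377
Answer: B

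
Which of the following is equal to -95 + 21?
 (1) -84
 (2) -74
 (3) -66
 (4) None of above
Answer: 2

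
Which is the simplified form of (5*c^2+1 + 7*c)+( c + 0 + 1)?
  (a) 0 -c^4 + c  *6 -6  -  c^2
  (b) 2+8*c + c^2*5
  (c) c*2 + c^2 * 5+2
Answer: b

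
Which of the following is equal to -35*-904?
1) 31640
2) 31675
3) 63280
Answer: 1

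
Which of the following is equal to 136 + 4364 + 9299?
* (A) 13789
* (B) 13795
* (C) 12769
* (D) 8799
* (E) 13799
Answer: E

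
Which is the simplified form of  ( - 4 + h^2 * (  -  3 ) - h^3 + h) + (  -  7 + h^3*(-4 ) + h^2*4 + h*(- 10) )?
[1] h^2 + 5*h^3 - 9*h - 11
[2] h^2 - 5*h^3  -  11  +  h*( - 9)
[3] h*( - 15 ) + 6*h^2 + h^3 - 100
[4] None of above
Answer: 2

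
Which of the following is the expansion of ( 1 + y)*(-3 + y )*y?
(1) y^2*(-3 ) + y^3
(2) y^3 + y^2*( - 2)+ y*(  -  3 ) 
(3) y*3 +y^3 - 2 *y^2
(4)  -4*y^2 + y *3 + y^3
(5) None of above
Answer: 2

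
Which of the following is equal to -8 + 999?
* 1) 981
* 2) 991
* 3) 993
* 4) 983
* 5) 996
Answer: 2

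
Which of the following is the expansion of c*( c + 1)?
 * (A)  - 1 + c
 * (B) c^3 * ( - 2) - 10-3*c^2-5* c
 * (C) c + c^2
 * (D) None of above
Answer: C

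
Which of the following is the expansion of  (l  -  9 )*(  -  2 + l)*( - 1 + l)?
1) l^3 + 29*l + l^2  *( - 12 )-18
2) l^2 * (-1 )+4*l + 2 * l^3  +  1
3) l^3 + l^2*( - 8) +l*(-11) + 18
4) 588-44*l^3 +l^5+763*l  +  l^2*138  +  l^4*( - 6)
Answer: 1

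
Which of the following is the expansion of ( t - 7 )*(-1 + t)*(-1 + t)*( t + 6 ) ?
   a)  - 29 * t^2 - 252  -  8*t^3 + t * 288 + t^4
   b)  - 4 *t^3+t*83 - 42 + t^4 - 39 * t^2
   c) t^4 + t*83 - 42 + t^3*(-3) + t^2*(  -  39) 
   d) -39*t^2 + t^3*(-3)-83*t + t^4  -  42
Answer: c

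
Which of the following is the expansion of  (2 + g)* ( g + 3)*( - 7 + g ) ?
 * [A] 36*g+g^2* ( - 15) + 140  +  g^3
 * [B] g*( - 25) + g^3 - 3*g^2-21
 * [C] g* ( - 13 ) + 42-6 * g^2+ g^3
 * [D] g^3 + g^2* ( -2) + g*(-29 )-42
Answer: D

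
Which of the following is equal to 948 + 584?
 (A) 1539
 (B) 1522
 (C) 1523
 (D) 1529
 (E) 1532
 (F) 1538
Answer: E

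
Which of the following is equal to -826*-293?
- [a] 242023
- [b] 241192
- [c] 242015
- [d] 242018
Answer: d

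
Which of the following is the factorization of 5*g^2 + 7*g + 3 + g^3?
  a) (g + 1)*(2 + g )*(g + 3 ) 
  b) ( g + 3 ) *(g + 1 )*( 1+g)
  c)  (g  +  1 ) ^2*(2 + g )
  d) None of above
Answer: b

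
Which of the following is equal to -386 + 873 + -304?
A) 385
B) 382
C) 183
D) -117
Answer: C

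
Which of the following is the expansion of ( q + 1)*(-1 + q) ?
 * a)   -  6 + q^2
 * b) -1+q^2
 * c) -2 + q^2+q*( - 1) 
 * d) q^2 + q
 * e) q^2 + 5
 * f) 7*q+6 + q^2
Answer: b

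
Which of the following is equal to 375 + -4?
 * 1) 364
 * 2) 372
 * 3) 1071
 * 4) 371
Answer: 4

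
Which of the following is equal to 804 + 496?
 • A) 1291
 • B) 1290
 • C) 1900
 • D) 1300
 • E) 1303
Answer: D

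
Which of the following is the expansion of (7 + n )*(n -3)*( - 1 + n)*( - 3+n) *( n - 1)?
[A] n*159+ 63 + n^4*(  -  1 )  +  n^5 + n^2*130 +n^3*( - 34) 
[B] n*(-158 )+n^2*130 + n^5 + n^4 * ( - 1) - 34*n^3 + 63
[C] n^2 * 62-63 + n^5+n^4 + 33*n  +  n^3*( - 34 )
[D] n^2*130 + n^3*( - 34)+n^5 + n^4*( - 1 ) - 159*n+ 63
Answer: D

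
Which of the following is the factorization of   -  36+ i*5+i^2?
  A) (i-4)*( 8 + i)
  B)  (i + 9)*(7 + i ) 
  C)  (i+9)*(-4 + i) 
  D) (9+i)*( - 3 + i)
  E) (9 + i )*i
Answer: C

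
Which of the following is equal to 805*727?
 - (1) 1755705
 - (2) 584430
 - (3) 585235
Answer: 3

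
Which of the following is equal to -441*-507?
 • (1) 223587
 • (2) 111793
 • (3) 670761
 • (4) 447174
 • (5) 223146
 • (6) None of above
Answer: 1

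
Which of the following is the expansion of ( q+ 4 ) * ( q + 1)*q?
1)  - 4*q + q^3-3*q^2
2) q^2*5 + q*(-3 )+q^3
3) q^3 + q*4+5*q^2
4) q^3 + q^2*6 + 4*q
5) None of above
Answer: 3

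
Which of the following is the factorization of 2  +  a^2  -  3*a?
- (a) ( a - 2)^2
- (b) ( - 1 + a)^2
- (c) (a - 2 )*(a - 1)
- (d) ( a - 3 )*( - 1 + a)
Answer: c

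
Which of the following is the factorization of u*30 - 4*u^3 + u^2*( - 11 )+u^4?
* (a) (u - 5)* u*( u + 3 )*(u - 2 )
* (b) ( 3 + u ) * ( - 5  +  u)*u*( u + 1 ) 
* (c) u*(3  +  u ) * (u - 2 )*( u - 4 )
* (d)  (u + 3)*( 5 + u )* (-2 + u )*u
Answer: a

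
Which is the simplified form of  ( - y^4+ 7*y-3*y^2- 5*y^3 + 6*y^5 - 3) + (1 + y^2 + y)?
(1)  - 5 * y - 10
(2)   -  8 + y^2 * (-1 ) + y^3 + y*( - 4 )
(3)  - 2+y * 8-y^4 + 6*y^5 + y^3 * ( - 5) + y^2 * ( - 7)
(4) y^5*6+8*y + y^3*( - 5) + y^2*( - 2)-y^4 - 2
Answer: 4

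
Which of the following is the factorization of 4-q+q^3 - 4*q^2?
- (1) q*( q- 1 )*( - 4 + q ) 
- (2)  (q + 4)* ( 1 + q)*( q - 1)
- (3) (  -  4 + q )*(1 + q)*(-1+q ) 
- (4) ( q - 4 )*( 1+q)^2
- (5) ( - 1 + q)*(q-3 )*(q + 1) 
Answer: 3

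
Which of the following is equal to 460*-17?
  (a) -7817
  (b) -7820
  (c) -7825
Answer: b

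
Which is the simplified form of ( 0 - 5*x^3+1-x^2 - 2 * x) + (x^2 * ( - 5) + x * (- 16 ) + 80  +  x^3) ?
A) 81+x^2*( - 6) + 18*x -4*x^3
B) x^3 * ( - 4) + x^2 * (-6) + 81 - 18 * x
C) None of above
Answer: B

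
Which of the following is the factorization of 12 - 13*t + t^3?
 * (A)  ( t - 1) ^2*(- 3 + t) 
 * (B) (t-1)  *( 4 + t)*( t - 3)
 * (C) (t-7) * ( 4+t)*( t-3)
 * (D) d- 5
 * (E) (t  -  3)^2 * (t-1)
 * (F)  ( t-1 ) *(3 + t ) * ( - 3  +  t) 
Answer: B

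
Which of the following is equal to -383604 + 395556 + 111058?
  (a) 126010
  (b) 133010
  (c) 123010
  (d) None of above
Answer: c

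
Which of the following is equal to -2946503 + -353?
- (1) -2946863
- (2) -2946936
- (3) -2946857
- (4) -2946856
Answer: 4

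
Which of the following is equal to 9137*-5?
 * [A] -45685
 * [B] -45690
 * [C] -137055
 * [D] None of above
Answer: A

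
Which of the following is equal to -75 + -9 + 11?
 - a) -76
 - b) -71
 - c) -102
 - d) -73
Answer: d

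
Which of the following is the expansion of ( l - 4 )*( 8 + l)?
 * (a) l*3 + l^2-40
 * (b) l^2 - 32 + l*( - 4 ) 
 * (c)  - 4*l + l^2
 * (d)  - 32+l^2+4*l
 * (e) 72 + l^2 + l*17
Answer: d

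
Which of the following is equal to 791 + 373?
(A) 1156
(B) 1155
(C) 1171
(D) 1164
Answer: D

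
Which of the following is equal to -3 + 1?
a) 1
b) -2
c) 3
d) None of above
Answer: b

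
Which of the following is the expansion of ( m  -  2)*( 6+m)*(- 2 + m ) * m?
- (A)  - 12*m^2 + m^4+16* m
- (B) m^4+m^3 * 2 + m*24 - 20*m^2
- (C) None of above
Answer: B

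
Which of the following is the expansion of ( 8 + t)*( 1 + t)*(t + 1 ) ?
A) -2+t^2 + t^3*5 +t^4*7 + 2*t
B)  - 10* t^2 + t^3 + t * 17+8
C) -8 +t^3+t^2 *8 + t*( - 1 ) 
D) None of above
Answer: D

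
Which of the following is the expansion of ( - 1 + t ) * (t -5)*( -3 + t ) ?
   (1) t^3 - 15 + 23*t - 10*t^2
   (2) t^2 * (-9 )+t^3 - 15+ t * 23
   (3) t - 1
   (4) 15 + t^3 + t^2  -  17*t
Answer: 2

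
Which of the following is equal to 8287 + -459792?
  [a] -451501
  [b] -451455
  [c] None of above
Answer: c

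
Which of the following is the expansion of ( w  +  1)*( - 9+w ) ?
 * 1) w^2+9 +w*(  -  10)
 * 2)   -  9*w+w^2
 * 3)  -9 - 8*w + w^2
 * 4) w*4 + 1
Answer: 3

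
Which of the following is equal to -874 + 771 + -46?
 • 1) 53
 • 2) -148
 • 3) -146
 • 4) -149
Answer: 4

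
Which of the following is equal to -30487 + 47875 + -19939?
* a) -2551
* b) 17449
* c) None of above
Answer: a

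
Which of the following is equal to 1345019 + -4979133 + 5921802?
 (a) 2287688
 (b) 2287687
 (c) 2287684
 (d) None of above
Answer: a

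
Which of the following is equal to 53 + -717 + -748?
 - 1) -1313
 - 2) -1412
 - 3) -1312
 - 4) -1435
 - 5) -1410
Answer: 2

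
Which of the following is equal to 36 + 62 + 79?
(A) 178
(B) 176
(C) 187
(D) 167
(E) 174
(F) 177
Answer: F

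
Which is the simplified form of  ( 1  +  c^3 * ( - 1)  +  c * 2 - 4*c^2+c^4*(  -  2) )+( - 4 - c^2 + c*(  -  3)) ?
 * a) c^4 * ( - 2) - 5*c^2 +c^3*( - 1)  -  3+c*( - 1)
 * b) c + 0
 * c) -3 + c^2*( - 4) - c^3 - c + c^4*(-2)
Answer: a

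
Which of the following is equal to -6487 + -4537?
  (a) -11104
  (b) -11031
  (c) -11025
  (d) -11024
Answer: d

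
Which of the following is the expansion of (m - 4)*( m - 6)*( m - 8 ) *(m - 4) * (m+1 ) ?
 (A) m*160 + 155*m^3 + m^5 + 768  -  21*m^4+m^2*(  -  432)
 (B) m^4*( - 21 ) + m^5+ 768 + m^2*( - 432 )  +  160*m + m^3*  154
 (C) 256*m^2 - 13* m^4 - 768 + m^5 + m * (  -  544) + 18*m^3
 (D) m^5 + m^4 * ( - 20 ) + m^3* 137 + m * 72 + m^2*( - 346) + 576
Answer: B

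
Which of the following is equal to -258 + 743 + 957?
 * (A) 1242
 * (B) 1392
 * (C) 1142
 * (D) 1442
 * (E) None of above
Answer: D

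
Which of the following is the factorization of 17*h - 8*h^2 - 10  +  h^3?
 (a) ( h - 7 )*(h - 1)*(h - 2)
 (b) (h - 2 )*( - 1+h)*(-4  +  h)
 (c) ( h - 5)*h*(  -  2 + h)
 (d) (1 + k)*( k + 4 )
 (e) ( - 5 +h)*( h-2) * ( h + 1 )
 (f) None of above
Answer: f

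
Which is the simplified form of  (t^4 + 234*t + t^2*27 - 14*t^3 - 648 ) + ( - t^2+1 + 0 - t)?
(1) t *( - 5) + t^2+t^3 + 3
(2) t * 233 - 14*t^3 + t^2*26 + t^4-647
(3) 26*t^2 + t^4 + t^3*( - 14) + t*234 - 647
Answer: 2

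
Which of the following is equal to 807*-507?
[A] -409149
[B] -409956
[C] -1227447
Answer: A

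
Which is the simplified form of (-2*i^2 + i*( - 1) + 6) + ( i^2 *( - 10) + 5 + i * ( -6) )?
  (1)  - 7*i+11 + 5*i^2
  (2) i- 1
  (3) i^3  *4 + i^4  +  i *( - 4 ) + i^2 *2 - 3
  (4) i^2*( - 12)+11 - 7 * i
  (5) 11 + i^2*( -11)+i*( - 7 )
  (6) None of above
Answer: 4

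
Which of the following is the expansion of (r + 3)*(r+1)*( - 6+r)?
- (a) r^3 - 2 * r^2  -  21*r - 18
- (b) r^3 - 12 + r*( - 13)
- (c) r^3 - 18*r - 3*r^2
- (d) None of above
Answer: a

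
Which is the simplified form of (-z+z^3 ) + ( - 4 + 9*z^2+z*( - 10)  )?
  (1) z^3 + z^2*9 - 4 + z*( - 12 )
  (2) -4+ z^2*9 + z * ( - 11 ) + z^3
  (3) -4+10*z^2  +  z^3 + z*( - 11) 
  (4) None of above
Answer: 2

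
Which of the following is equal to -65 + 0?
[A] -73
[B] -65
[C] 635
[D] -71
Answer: B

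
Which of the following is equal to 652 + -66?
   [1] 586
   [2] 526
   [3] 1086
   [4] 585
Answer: 1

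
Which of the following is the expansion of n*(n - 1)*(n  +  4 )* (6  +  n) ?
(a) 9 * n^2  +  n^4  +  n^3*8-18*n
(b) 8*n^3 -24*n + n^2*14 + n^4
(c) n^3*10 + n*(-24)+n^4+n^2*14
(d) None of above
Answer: d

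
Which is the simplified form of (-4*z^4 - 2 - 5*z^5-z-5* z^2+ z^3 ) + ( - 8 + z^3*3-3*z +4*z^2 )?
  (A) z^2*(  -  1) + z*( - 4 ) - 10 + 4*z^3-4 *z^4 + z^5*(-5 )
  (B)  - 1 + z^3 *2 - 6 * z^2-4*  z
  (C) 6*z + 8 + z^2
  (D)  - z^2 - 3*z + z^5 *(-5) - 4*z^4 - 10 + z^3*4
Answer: A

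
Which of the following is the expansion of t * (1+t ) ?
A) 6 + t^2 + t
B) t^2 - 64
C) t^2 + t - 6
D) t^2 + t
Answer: D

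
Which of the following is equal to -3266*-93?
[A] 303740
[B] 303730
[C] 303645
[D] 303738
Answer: D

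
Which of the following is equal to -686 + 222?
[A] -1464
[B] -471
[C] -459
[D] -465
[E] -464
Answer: E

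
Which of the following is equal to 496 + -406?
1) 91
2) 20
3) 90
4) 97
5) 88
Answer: 3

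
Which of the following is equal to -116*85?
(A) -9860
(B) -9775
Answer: A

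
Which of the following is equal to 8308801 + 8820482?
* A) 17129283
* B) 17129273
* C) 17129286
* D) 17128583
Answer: A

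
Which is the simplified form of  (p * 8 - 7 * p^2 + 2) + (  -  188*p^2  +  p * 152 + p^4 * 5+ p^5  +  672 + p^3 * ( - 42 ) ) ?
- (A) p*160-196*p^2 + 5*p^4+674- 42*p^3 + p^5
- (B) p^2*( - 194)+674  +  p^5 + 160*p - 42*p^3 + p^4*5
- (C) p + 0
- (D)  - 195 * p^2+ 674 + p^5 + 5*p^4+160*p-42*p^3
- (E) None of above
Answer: D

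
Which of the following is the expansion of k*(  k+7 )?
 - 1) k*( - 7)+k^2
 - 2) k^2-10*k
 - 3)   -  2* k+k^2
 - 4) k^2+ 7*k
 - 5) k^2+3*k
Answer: 4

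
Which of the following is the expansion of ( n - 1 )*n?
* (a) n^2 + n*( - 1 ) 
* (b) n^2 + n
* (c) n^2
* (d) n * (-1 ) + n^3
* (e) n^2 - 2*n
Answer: a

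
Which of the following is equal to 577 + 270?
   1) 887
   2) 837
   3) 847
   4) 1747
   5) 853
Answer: 3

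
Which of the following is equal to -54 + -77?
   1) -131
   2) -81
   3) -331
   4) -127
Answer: 1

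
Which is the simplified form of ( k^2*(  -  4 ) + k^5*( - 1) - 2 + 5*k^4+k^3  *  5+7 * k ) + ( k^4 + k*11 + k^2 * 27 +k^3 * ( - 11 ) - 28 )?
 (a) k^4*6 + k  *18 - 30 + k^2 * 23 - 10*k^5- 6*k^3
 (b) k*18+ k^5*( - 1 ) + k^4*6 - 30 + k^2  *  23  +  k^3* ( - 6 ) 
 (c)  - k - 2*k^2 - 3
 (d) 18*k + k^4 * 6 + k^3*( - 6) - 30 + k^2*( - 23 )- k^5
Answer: b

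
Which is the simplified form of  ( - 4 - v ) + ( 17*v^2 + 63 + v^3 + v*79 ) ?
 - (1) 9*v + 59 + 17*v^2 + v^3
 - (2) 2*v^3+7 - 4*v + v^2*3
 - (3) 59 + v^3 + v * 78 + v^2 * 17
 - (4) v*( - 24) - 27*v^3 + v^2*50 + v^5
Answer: 3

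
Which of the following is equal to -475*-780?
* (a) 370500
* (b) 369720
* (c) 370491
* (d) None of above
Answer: a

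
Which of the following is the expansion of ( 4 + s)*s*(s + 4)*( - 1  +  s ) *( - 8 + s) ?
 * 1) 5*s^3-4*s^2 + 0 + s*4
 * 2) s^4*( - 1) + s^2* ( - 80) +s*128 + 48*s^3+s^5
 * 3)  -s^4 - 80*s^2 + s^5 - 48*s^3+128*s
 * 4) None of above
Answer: 3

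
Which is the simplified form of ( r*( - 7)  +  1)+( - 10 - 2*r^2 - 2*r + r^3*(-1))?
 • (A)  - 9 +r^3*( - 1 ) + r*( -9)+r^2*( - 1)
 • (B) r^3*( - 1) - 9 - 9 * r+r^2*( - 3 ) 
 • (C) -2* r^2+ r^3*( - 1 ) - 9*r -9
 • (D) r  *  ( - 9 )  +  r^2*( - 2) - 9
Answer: C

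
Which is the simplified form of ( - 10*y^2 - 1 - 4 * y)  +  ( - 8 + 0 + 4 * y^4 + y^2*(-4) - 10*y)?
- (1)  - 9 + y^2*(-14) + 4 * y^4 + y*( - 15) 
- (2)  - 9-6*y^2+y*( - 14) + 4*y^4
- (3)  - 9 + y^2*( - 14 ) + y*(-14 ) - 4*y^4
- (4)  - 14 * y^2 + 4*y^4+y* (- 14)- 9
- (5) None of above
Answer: 4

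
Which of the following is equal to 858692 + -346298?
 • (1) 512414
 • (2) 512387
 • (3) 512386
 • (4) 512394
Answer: 4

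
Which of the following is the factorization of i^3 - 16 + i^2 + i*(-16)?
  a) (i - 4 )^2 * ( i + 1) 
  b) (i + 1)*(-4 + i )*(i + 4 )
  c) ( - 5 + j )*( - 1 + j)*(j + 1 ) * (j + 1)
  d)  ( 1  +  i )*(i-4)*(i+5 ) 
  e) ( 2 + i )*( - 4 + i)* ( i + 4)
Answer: b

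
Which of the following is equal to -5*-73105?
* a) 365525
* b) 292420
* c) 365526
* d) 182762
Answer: a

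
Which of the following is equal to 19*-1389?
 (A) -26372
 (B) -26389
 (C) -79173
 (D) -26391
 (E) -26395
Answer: D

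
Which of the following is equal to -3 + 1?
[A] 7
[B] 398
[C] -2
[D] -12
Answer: C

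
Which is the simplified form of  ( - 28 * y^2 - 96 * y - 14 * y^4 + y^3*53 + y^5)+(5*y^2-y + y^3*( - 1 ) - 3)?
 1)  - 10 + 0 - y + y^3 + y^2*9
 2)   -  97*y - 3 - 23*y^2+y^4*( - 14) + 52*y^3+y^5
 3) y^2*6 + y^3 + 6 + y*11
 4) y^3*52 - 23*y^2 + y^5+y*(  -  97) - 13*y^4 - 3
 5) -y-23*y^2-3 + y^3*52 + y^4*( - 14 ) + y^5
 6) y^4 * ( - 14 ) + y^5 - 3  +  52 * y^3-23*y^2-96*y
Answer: 2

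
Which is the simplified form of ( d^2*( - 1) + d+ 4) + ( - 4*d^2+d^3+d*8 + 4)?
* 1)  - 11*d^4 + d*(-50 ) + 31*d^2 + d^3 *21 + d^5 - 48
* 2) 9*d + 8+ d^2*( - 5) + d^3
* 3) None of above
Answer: 2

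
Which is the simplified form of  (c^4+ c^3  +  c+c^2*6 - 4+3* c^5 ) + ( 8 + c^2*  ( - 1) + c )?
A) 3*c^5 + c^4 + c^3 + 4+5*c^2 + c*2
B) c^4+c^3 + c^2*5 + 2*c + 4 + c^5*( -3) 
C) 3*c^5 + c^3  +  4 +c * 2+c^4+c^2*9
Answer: A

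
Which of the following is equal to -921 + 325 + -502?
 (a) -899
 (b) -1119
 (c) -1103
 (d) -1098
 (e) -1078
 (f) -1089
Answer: d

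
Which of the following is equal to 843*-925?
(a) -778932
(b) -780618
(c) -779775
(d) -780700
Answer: c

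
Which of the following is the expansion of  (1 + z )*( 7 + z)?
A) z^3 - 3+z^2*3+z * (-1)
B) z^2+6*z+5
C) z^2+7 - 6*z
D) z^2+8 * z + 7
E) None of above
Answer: D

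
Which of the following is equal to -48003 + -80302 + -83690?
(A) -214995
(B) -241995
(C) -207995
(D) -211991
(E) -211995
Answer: E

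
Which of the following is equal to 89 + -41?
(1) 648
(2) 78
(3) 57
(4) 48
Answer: 4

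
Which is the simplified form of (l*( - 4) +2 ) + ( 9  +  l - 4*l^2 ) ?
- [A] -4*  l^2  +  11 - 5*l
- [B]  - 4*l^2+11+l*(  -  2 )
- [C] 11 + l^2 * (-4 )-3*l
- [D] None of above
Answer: C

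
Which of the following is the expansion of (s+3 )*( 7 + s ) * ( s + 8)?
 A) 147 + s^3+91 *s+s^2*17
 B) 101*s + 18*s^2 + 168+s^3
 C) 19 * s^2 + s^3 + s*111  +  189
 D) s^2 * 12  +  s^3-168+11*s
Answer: B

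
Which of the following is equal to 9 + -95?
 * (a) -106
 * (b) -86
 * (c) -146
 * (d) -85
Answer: b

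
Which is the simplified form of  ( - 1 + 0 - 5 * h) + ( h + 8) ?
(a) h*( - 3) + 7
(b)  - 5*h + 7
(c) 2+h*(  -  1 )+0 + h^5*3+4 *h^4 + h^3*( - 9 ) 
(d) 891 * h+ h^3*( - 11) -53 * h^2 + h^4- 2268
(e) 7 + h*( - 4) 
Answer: e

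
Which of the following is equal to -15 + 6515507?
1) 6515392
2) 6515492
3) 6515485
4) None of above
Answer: 2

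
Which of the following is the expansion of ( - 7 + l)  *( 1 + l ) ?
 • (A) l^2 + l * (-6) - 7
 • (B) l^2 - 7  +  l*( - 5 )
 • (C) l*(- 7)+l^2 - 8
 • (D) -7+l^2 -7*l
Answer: A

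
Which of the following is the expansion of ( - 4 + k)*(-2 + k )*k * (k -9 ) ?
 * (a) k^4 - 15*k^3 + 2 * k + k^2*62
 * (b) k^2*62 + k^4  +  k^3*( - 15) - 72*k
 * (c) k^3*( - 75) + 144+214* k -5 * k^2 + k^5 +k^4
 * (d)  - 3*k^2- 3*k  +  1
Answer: b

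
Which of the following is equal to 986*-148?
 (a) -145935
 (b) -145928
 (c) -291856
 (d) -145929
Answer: b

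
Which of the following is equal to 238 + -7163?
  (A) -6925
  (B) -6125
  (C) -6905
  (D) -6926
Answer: A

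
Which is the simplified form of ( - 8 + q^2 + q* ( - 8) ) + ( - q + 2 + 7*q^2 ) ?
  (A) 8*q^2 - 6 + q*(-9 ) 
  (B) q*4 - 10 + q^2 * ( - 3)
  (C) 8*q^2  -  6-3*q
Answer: A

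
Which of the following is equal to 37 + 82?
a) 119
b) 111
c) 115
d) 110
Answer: a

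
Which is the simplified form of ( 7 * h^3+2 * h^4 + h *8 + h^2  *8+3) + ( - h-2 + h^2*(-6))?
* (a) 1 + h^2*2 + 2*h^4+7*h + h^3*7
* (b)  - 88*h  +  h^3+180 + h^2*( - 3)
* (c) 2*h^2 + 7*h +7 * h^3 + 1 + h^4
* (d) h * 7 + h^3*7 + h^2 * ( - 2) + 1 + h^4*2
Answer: a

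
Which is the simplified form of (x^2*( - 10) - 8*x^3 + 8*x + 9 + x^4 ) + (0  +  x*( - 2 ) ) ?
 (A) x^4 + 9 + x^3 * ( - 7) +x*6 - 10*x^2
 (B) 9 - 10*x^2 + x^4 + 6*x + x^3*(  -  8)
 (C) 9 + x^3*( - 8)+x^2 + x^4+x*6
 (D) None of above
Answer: B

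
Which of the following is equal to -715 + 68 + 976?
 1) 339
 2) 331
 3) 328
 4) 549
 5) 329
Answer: 5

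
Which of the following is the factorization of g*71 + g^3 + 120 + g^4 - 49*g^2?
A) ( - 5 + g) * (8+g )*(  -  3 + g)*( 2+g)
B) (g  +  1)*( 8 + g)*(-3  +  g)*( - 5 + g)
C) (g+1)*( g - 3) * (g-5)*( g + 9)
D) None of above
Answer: B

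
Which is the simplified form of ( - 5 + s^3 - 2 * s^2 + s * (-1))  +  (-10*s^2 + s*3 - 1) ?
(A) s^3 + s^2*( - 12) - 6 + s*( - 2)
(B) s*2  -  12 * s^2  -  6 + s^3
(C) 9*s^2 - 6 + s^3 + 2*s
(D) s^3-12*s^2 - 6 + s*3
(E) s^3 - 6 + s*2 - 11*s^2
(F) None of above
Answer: B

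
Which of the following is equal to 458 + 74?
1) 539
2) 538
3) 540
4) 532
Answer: 4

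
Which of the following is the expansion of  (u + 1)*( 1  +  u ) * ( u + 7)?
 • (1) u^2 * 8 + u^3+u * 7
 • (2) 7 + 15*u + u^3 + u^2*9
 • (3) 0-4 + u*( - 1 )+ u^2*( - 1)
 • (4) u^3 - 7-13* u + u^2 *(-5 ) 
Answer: 2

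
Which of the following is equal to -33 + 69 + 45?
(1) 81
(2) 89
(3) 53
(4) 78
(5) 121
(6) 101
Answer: 1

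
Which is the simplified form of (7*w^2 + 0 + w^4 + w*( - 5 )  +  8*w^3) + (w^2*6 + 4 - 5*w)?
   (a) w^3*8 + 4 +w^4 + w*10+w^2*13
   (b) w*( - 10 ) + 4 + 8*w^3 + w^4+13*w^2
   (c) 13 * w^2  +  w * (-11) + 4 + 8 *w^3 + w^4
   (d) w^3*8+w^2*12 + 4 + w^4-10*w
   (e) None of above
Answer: b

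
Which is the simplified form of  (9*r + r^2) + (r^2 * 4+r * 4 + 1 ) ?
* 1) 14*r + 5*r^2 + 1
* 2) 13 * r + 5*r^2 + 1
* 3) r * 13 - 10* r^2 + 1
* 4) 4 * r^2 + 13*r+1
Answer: 2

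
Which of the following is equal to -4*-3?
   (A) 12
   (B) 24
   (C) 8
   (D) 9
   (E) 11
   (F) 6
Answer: A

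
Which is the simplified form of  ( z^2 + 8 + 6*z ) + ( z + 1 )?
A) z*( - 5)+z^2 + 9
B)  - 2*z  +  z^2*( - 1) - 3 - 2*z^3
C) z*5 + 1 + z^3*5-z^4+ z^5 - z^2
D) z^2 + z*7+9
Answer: D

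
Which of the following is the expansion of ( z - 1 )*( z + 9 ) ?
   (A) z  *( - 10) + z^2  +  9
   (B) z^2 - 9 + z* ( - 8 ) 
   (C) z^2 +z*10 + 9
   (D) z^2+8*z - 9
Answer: D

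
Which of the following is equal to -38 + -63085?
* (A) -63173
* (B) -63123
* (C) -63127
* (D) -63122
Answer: B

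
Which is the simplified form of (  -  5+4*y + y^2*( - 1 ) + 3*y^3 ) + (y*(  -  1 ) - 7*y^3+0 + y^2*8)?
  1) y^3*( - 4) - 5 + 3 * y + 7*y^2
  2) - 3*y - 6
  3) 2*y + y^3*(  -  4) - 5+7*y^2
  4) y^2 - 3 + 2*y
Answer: 1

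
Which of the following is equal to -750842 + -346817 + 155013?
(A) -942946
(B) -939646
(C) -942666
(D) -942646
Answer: D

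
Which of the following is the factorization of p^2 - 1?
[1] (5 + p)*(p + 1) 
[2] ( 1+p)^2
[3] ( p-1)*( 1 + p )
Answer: 3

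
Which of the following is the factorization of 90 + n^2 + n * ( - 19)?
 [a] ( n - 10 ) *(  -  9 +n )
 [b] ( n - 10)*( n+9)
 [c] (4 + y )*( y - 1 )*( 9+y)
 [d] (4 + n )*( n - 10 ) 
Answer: a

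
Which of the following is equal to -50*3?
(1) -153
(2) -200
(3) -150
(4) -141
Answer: 3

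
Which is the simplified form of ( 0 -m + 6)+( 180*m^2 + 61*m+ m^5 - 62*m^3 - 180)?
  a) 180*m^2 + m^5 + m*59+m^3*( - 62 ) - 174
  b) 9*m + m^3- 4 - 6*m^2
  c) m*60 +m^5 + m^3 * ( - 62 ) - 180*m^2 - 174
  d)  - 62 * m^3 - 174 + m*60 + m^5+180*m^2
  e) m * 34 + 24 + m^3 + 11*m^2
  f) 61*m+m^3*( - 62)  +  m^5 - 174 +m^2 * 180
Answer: d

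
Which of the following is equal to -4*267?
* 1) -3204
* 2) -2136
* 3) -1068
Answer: 3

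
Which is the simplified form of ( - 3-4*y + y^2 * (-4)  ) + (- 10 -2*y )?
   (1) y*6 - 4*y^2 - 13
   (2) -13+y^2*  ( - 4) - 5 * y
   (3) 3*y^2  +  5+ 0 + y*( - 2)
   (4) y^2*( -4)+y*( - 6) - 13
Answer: 4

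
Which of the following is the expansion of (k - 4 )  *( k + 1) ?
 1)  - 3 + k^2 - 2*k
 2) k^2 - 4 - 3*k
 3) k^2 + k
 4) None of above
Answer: 2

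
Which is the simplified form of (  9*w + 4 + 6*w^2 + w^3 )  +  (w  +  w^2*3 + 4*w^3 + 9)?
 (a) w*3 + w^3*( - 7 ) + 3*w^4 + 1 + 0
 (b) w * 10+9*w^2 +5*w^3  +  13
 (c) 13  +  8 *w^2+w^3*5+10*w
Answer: b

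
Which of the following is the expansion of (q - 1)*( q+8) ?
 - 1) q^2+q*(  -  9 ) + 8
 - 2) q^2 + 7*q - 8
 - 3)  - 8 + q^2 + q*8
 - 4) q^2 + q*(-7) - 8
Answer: 2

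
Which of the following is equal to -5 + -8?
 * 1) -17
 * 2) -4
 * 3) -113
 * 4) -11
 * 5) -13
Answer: 5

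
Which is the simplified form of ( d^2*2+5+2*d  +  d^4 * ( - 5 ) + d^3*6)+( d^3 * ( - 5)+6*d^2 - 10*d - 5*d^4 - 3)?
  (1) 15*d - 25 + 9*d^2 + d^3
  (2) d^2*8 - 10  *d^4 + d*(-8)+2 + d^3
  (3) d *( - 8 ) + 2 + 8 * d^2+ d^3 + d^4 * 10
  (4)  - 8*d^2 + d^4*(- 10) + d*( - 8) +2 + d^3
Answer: 2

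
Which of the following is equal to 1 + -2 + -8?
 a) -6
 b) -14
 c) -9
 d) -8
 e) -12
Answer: c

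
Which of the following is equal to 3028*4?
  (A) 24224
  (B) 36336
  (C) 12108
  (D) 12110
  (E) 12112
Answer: E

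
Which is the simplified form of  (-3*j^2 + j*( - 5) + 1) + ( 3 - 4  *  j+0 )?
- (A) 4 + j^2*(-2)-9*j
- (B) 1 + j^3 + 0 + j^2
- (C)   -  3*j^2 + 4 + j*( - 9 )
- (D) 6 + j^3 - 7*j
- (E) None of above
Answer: C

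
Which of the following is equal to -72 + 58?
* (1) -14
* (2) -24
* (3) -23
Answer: 1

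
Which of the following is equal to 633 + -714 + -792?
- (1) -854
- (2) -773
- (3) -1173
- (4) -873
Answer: 4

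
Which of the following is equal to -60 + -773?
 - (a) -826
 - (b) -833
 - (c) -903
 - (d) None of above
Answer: b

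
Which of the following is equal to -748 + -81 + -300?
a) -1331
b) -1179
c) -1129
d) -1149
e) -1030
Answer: c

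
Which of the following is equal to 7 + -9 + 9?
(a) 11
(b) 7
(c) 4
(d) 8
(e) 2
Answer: b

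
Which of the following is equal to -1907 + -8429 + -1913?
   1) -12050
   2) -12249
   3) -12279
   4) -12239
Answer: 2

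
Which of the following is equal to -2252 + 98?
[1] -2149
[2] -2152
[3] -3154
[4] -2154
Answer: 4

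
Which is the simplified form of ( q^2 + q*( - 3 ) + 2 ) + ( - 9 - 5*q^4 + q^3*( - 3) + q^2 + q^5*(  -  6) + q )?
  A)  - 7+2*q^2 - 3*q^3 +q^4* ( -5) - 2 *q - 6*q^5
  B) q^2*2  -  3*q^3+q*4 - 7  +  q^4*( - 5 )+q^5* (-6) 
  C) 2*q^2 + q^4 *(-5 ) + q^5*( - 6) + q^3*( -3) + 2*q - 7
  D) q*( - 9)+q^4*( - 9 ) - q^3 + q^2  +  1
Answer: A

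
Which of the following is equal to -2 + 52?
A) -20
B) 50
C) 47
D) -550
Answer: B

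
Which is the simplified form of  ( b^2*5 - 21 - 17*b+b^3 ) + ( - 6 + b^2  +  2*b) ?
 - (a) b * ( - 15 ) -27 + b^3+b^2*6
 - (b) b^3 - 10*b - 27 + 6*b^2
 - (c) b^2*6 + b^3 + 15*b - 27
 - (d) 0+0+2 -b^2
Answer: a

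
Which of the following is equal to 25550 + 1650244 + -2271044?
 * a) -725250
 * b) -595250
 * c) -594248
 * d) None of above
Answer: b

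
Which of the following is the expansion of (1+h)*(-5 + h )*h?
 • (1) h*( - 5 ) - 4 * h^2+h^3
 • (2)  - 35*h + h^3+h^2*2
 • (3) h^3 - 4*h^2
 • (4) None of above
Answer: 1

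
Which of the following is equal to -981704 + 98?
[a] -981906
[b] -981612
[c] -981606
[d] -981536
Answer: c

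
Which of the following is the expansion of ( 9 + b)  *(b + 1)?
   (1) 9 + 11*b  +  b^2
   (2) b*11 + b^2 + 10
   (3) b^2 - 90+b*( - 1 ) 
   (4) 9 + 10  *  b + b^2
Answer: 4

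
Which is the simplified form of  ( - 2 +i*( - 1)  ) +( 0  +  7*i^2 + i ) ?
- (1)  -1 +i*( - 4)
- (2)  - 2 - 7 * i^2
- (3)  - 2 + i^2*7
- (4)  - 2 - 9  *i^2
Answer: 3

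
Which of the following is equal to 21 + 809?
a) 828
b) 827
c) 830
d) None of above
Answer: c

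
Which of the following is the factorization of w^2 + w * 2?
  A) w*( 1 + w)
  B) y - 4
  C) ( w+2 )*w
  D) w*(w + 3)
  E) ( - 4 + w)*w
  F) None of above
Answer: C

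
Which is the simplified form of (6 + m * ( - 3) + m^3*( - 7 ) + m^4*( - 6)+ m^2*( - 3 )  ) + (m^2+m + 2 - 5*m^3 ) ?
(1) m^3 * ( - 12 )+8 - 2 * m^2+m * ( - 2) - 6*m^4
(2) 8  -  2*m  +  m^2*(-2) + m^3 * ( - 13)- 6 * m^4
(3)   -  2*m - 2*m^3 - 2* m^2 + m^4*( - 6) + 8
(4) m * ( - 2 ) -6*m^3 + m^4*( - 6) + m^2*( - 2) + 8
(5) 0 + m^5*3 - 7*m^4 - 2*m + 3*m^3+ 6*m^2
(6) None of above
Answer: 1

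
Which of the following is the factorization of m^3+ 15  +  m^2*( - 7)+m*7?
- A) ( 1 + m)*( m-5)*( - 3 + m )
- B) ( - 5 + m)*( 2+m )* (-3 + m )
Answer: A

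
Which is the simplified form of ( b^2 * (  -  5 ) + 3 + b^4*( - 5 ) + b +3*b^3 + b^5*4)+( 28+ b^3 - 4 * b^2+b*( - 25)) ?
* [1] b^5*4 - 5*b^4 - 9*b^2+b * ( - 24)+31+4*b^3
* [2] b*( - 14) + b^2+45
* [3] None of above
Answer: 1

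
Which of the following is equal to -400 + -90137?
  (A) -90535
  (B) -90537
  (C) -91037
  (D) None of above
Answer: B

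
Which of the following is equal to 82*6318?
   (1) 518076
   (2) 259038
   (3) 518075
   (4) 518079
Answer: 1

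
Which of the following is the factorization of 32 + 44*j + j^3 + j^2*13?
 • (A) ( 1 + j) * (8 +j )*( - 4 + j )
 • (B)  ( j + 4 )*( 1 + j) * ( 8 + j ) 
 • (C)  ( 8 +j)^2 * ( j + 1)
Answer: B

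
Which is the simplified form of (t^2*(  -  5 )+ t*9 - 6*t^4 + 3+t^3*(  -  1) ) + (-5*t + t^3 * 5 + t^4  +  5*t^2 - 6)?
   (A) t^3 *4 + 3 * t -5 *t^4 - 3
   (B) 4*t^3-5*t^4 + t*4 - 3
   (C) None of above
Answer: B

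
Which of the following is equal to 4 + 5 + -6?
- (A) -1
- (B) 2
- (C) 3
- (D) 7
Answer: C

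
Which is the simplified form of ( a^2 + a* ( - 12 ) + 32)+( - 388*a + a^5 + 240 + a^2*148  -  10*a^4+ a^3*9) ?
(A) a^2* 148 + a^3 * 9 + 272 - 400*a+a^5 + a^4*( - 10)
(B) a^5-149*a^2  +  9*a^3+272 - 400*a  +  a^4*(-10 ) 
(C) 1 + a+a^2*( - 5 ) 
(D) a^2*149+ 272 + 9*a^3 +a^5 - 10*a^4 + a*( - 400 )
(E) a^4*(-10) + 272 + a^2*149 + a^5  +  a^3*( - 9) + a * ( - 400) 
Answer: D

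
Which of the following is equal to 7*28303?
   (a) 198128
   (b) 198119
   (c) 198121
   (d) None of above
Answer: c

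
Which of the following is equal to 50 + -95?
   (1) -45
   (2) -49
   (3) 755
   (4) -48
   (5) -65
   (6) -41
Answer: 1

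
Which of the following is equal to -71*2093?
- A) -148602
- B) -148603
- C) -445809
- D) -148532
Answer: B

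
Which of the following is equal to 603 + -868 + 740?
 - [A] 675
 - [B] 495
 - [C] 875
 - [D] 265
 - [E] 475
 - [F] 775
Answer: E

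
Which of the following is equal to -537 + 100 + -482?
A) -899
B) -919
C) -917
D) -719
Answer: B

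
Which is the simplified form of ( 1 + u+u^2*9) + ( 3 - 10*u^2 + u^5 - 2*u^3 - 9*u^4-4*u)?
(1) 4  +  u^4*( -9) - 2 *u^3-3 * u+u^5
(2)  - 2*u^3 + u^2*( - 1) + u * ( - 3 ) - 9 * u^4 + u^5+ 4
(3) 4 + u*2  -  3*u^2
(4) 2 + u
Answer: 2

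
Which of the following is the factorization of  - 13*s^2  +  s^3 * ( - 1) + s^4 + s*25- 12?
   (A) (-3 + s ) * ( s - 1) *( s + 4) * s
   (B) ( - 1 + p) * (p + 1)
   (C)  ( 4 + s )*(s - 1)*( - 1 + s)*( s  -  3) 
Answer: C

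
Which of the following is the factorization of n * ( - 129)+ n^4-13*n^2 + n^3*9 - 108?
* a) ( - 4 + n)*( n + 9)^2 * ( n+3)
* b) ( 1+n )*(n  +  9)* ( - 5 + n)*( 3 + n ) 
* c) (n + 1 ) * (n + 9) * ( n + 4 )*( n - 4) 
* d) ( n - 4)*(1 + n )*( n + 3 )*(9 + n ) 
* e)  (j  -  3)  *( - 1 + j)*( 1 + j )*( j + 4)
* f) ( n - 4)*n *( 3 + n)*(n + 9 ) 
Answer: d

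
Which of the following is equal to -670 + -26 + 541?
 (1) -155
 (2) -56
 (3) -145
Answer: 1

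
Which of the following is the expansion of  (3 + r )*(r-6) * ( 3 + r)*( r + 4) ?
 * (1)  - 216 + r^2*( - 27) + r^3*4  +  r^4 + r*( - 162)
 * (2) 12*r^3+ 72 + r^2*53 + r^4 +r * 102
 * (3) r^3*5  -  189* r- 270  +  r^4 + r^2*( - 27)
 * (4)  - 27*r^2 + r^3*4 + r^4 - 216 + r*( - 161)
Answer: 1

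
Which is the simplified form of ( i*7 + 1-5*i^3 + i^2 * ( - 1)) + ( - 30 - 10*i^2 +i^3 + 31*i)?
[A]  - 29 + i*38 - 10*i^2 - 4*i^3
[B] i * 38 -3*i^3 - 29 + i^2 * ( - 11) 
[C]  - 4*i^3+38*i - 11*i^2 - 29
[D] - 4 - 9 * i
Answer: C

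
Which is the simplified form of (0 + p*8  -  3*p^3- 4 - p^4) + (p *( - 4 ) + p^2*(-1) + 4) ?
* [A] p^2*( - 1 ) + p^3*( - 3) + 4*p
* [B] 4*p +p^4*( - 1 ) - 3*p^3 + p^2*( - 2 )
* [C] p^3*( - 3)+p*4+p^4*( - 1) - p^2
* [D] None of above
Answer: C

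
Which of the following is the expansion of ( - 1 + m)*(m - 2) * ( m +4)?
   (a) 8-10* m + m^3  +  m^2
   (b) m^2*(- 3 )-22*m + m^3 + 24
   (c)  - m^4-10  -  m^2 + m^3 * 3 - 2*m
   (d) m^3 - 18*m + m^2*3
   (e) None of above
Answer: a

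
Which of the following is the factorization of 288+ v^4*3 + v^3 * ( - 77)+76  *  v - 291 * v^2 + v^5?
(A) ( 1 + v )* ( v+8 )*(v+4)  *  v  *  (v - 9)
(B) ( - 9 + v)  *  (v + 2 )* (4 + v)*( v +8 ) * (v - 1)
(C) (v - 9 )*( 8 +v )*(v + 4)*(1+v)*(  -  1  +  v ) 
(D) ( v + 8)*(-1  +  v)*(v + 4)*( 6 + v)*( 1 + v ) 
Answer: C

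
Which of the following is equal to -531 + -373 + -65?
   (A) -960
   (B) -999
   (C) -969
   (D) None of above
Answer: C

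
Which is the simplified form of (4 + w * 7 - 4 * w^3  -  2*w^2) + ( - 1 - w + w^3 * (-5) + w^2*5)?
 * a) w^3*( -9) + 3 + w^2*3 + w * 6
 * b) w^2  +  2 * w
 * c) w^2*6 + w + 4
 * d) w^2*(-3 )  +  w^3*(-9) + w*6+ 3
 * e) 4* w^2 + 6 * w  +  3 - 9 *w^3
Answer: a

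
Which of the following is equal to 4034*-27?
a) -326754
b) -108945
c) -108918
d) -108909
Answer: c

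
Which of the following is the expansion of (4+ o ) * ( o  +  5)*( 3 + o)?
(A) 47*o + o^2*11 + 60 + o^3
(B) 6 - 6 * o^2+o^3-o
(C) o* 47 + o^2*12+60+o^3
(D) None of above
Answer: C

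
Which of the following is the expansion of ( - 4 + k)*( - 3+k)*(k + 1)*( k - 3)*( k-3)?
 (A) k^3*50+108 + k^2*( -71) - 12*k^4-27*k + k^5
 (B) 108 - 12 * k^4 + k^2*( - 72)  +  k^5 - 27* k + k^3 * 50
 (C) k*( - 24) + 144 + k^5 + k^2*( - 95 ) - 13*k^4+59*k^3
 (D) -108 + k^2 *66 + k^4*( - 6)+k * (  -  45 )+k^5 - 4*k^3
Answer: B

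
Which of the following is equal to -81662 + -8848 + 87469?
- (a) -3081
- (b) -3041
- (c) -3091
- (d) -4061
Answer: b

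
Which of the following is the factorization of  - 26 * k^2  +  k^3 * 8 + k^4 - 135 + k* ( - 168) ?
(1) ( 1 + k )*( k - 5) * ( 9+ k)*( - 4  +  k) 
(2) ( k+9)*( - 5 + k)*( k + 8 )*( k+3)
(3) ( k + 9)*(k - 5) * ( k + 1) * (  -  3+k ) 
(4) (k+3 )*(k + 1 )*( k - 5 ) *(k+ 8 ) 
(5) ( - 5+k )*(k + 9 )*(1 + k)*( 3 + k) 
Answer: 5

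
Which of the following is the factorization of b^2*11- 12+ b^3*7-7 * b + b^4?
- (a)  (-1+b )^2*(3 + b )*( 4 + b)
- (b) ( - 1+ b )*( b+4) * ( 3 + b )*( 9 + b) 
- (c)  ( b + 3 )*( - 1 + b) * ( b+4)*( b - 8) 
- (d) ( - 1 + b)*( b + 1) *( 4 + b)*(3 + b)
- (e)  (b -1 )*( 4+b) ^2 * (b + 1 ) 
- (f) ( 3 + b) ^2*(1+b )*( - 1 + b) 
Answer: d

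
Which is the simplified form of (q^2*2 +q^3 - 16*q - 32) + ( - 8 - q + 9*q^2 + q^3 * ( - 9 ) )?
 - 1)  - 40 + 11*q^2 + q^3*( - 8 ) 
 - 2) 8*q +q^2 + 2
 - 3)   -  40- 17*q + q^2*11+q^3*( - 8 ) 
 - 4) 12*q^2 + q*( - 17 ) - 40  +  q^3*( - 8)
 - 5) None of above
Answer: 3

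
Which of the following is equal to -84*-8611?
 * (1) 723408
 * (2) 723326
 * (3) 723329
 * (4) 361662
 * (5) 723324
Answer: 5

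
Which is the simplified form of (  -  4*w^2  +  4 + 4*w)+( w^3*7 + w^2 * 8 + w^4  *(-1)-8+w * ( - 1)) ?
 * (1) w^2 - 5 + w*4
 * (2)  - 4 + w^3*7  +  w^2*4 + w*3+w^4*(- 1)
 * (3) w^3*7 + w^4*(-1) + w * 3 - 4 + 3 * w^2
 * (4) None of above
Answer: 2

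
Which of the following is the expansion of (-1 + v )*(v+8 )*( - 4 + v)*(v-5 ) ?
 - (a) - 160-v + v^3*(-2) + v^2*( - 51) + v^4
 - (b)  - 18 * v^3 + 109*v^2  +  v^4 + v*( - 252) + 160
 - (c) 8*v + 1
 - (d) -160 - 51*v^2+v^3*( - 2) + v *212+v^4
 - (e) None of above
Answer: d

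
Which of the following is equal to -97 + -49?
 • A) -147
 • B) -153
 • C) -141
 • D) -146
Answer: D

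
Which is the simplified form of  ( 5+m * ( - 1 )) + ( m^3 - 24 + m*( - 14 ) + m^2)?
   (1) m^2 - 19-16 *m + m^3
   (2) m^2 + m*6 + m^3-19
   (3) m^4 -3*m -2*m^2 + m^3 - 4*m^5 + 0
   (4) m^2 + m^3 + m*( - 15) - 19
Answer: 4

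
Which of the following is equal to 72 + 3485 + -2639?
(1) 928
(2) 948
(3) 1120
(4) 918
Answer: 4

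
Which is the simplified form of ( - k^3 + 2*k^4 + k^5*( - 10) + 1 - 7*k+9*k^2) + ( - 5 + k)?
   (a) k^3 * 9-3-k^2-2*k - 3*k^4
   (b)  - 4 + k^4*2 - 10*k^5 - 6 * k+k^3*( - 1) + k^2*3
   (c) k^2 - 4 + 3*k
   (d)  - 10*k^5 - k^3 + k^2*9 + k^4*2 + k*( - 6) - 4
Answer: d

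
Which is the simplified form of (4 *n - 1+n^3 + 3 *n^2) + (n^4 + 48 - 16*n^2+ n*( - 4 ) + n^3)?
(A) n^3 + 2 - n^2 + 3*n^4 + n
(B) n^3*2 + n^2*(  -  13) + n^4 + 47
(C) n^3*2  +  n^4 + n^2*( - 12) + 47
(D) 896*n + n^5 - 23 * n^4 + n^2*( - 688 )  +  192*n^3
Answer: B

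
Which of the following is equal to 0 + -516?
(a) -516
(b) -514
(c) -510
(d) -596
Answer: a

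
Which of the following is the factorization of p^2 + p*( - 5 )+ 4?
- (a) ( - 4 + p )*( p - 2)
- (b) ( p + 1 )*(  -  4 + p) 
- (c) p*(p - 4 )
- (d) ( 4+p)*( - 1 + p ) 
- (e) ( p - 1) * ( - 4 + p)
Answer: e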